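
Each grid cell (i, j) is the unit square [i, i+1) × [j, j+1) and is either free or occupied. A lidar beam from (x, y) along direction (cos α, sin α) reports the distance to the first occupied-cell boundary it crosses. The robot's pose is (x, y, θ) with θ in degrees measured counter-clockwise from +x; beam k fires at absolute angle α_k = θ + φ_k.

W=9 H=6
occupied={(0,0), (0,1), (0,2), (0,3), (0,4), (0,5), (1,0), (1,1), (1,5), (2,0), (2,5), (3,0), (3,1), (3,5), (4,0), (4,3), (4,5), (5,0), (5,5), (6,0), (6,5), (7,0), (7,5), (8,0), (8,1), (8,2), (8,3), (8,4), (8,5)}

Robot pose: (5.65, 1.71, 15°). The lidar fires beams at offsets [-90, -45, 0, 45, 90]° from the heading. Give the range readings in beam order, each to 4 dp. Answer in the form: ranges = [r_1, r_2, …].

ranges = [0.7350, 1.4200, 2.4329, 3.7990, 3.4061]

beam 1: φ=-90°, α=285°
  d=(0.2588,-0.9659)  start (5,1)  tX=1.3523 tY=0.7350  stride 1/|dx|=3.8637 1/|dy|=1.0353
    cross y-line → (5,0), t=0.7350 (wall)
  → r_1 = 0.7350
beam 2: φ=-45°, α=330°
  d=(0.8660,-0.5000)  start (5,1)  tX=0.4041 tY=1.4200  stride 1/|dx|=1.1547 1/|dy|=2.0000
    cross x-line → (6,1), t=0.4041
    cross y-line → (6,0), t=1.4200 (wall)
  → r_2 = 1.4200
beam 3: φ=0°, α=15°
  d=(0.9659,0.2588)  start (5,1)  tX=0.3623 tY=1.1205  stride 1/|dx|=1.0353 1/|dy|=3.8637
    cross x-line → (6,1), t=0.3623
    cross y-line → (6,2), t=1.1205
    cross x-line → (7,2), t=1.3976
    cross x-line → (8,2), t=2.4329 (wall)
  → r_3 = 2.4329
beam 4: φ=45°, α=60°
  d=(0.5000,0.8660)  start (5,1)  tX=0.7000 tY=0.3349  stride 1/|dx|=2.0000 1/|dy|=1.1547
    cross y-line → (5,2), t=0.3349
    cross x-line → (6,2), t=0.7000
    cross y-line → (6,3), t=1.4896
    cross y-line → (6,4), t=2.6443
    cross x-line → (7,4), t=2.7000
    cross y-line → (7,5), t=3.7990 (wall)
  → r_4 = 3.7990
beam 5: φ=90°, α=105°
  d=(-0.2588,0.9659)  start (5,1)  tX=2.5114 tY=0.3002  stride 1/|dx|=3.8637 1/|dy|=1.0353
    cross y-line → (5,2), t=0.3002
    cross y-line → (5,3), t=1.3355
    cross y-line → (5,4), t=2.3708
    cross x-line → (4,4), t=2.5114
    cross y-line → (4,5), t=3.4061 (wall)
  → r_5 = 3.4061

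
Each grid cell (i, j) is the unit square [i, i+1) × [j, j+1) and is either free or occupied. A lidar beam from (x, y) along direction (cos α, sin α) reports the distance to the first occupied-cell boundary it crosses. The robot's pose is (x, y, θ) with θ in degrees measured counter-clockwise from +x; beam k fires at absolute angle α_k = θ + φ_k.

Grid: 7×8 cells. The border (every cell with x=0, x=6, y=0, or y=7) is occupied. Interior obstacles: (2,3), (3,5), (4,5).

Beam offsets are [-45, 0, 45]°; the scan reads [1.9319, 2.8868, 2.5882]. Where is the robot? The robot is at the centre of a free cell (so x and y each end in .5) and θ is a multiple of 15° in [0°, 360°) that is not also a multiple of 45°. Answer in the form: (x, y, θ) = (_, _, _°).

(x, y, θ) = (5.5, 2.5, 120°)

Enumerate (i+0.5, j+0.5, θ) over the 27 free cells and 16 admissible headings. For each, cast all 3 beams and compare to the given ranges.
  (3.5, 6.5, 345°): beam 1 = 0.5774 ≠ 1.9319 ✗
  (5.5, 3.5, 60°): beam 1 = 0.5176 ≠ 1.9319 ✗
  (5.5, 1.5, 150°): beam 1 = 3.6235 ≠ 1.9319 ✗
  (2.5, 1.5, 60°): beam 1 = 3.6235 ≠ 1.9319 ✗
  …
  (5.5, 2.5, 120°): r_1=1.9319, r_2=2.8868, r_3=2.5882 — all match ✓
No second candidate reproduces the full scan.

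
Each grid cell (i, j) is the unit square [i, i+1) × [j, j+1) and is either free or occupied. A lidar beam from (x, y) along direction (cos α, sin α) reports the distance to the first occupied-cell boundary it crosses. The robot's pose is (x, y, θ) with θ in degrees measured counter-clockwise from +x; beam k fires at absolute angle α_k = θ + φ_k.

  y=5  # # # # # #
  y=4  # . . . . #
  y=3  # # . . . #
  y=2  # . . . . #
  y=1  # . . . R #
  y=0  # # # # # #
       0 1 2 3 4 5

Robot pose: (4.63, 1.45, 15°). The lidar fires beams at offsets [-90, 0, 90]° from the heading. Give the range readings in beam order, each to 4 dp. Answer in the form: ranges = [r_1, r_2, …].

beam 1: φ=-90°, α=285°
  dir = (cos 285°, sin 285°) = (0.2588, -0.9659); from cell (4,1)
  next x-line at t=1.4296, next y-line at t=0.4659; Δt_x=3.8637, Δt_y=1.0353
    y: enter (4,0) at t=0.4659 ← occupied
  → r_1 = 0.4659
beam 2: φ=0°, α=15°
  dir = (cos 15°, sin 15°) = (0.9659, 0.2588); from cell (4,1)
  next x-line at t=0.3831, next y-line at t=2.1250; Δt_x=1.0353, Δt_y=3.8637
    x: enter (5,1) at t=0.3831 ← occupied
  → r_2 = 0.3831
beam 3: φ=90°, α=105°
  dir = (cos 105°, sin 105°) = (-0.2588, 0.9659); from cell (4,1)
  next x-line at t=2.4341, next y-line at t=0.5694; Δt_x=3.8637, Δt_y=1.0353
    y: enter (4,2) at t=0.5694
    y: enter (4,3) at t=1.6047
    x: enter (3,3) at t=2.4341
    y: enter (3,4) at t=2.6400
    y: enter (3,5) at t=3.6752 ← occupied
  → r_3 = 3.6752

ranges = [0.4659, 0.3831, 3.6752]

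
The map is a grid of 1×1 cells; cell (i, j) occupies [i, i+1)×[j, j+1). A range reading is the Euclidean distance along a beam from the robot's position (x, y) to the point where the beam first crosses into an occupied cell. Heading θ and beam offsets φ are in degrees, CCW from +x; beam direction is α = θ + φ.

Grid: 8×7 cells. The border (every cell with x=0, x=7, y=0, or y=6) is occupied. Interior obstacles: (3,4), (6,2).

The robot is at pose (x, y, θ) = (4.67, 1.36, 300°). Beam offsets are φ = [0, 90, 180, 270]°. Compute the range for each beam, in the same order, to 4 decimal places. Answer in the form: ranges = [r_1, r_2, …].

ranges = [0.4157, 1.5358, 3.0484, 0.7200]

beam 1: φ=0°, α=300°
  direction (0.5000, -0.8660); cell (4,1); t to first gridline: x 0.6600, y 0.4157 (then +2.0000 / +1.1547)
    (4,0) via y @ 0.4157  # hit
  → r_1 = 0.4157
beam 2: φ=90°, α=30°
  direction (0.8660, 0.5000); cell (4,1); t to first gridline: x 0.3811, y 1.2800 (then +1.1547 / +2.0000)
    (5,1) via x @ 0.3811
    (5,2) via y @ 1.2800
    (6,2) via x @ 1.5358  # hit
  → r_2 = 1.5358
beam 3: φ=180°, α=120°
  direction (-0.5000, 0.8660); cell (4,1); t to first gridline: x 1.3400, y 0.7390 (then +2.0000 / +1.1547)
    (4,2) via y @ 0.7390
    (3,2) via x @ 1.3400
    (3,3) via y @ 1.8937
    (3,4) via y @ 3.0484  # hit
  → r_3 = 3.0484
beam 4: φ=270°, α=210°
  direction (-0.8660, -0.5000); cell (4,1); t to first gridline: x 0.7736, y 0.7200 (then +1.1547 / +2.0000)
    (4,0) via y @ 0.7200  # hit
  → r_4 = 0.7200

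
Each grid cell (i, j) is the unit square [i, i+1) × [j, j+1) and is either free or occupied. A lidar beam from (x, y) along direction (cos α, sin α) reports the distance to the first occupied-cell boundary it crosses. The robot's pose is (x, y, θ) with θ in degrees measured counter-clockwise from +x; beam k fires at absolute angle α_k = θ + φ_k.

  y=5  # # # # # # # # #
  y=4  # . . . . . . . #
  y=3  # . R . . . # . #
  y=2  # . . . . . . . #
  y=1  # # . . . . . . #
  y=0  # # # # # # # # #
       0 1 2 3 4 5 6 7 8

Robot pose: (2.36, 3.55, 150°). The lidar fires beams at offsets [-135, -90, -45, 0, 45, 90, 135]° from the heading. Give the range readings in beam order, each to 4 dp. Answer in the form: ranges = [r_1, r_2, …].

beam 1: φ=-135°, α=15°
  cosα=0.9659 sinα=0.2588 | (2,3) | tMaxX 0.6626 tMaxY 1.7387 | tΔX 1.0353 tΔY 3.8637
    t=0.6626 [x] (3,3)
    t=1.6979 [x] (4,3)
    t=1.7387 [y] (4,4)
    t=2.7331 [x] (5,4)
    t=3.7684 [x] (6,4)
    t=4.8037 [x] (7,4)
    t=5.6024 [y] (7,5) — stop
  → r_1 = 5.6024
beam 2: φ=-90°, α=60°
  cosα=0.5000 sinα=0.8660 | (2,3) | tMaxX 1.2800 tMaxY 0.5196 | tΔX 2.0000 tΔY 1.1547
    t=0.5196 [y] (2,4)
    t=1.2800 [x] (3,4)
    t=1.6743 [y] (3,5) — stop
  → r_2 = 1.6743
beam 3: φ=-45°, α=105°
  cosα=-0.2588 sinα=0.9659 | (2,3) | tMaxX 1.3909 tMaxY 0.4659 | tΔX 3.8637 tΔY 1.0353
    t=0.4659 [y] (2,4)
    t=1.3909 [x] (1,4)
    t=1.5012 [y] (1,5) — stop
  → r_3 = 1.5012
beam 4: φ=0°, α=150°
  cosα=-0.8660 sinα=0.5000 | (2,3) | tMaxX 0.4157 tMaxY 0.9000 | tΔX 1.1547 tΔY 2.0000
    t=0.4157 [x] (1,3)
    t=0.9000 [y] (1,4)
    t=1.5704 [x] (0,4) — stop
  → r_4 = 1.5704
beam 5: φ=45°, α=195°
  cosα=-0.9659 sinα=-0.2588 | (2,3) | tMaxX 0.3727 tMaxY 2.1250 | tΔX 1.0353 tΔY 3.8637
    t=0.3727 [x] (1,3)
    t=1.4080 [x] (0,3) — stop
  → r_5 = 1.4080
beam 6: φ=90°, α=240°
  cosα=-0.5000 sinα=-0.8660 | (2,3) | tMaxX 0.7200 tMaxY 0.6351 | tΔX 2.0000 tΔY 1.1547
    t=0.6351 [y] (2,2)
    t=0.7200 [x] (1,2)
    t=1.7898 [y] (1,1) — stop
  → r_6 = 1.7898
beam 7: φ=135°, α=285°
  cosα=0.2588 sinα=-0.9659 | (2,3) | tMaxX 2.4728 tMaxY 0.5694 | tΔX 3.8637 tΔY 1.0353
    t=0.5694 [y] (2,2)
    t=1.6047 [y] (2,1)
    t=2.4728 [x] (3,1)
    t=2.6400 [y] (3,0) — stop
  → r_7 = 2.6400

ranges = [5.6024, 1.6743, 1.5012, 1.5704, 1.4080, 1.7898, 2.6400]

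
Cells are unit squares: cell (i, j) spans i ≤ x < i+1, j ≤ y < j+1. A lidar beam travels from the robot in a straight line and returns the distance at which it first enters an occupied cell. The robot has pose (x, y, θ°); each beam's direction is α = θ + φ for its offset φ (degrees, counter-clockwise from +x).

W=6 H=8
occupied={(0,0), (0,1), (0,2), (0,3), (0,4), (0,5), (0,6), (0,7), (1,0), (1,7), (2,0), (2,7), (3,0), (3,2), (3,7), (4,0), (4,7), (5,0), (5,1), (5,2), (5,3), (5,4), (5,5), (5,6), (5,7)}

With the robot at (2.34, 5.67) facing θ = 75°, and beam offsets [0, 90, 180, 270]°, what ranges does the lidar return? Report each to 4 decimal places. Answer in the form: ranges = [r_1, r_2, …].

beam 1: φ=0°, α=75°
  d=(0.2588,0.9659)  start (2,5)  tX=2.5500 tY=0.3416  stride 1/|dx|=3.8637 1/|dy|=1.0353
    cross y-line → (2,6), t=0.3416
    cross y-line → (2,7), t=1.3769 (wall)
  → r_1 = 1.3769
beam 2: φ=90°, α=165°
  d=(-0.9659,0.2588)  start (2,5)  tX=0.3520 tY=1.2750  stride 1/|dx|=1.0353 1/|dy|=3.8637
    cross x-line → (1,5), t=0.3520
    cross y-line → (1,6), t=1.2750
    cross x-line → (0,6), t=1.3873 (wall)
  → r_2 = 1.3873
beam 3: φ=180°, α=255°
  d=(-0.2588,-0.9659)  start (2,5)  tX=1.3137 tY=0.6936  stride 1/|dx|=3.8637 1/|dy|=1.0353
    cross y-line → (2,4), t=0.6936
    cross x-line → (1,4), t=1.3137
    cross y-line → (1,3), t=1.7289
    cross y-line → (1,2), t=2.7642
    cross y-line → (1,1), t=3.7995
    cross y-line → (1,0), t=4.8347 (wall)
  → r_3 = 4.8347
beam 4: φ=270°, α=345°
  d=(0.9659,-0.2588)  start (2,5)  tX=0.6833 tY=2.5887  stride 1/|dx|=1.0353 1/|dy|=3.8637
    cross x-line → (3,5), t=0.6833
    cross x-line → (4,5), t=1.7186
    cross y-line → (4,4), t=2.5887
    cross x-line → (5,4), t=2.7538 (wall)
  → r_4 = 2.7538

ranges = [1.3769, 1.3873, 4.8347, 2.7538]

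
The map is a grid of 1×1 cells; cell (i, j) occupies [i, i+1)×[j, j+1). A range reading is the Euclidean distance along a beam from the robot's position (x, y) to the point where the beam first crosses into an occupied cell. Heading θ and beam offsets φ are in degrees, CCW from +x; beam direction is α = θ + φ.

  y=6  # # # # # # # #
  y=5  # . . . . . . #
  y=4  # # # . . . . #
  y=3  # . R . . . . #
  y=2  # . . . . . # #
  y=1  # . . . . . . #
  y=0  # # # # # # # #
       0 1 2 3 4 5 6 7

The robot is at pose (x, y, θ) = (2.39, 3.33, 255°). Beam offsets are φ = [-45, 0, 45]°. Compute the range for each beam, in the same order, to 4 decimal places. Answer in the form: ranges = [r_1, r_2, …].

ranges = [1.6050, 2.4122, 2.6905]

beam 1: φ=-45°, α=210°
  cosα=-0.8660 sinα=-0.5000 | (2,3) | tMaxX 0.4503 tMaxY 0.6600 | tΔX 1.1547 tΔY 2.0000
    t=0.4503 [x] (1,3)
    t=0.6600 [y] (1,2)
    t=1.6050 [x] (0,2) — stop
  → r_1 = 1.6050
beam 2: φ=0°, α=255°
  cosα=-0.2588 sinα=-0.9659 | (2,3) | tMaxX 1.5068 tMaxY 0.3416 | tΔX 3.8637 tΔY 1.0353
    t=0.3416 [y] (2,2)
    t=1.3769 [y] (2,1)
    t=1.5068 [x] (1,1)
    t=2.4122 [y] (1,0) — stop
  → r_2 = 2.4122
beam 3: φ=45°, α=300°
  cosα=0.5000 sinα=-0.8660 | (2,3) | tMaxX 1.2200 tMaxY 0.3811 | tΔX 2.0000 tΔY 1.1547
    t=0.3811 [y] (2,2)
    t=1.2200 [x] (3,2)
    t=1.5358 [y] (3,1)
    t=2.6905 [y] (3,0) — stop
  → r_3 = 2.6905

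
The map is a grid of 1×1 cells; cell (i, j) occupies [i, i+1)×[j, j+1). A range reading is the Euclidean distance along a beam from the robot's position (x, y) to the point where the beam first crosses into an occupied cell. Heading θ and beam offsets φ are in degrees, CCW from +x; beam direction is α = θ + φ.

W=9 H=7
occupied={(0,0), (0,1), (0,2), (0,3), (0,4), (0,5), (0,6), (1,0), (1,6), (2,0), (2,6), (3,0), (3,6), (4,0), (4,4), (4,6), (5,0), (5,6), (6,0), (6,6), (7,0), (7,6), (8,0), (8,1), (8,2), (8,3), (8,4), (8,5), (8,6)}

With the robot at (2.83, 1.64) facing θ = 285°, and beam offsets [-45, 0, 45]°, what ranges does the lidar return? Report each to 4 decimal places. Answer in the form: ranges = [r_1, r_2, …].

beam 1: φ=-45°, α=240°
  d=(-0.5000,-0.8660)  start (2,1)  tX=1.6600 tY=0.7390  stride 1/|dx|=2.0000 1/|dy|=1.1547
    cross y-line → (2,0), t=0.7390 (wall)
  → r_1 = 0.7390
beam 2: φ=0°, α=285°
  d=(0.2588,-0.9659)  start (2,1)  tX=0.6568 tY=0.6626  stride 1/|dx|=3.8637 1/|dy|=1.0353
    cross x-line → (3,1), t=0.6568
    cross y-line → (3,0), t=0.6626 (wall)
  → r_2 = 0.6626
beam 3: φ=45°, α=330°
  d=(0.8660,-0.5000)  start (2,1)  tX=0.1963 tY=1.2800  stride 1/|dx|=1.1547 1/|dy|=2.0000
    cross x-line → (3,1), t=0.1963
    cross y-line → (3,0), t=1.2800 (wall)
  → r_3 = 1.2800

ranges = [0.7390, 0.6626, 1.2800]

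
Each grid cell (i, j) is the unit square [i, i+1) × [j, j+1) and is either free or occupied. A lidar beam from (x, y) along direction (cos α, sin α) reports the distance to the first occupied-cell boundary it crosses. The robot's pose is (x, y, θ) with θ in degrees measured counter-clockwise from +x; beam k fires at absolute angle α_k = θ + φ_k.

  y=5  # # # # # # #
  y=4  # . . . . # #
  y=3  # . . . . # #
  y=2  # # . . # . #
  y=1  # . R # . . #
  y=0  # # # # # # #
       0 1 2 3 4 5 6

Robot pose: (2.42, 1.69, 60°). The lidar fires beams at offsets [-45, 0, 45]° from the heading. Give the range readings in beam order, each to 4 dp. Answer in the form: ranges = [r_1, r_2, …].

beam 1: φ=-45°, α=15°
  direction (0.9659, 0.2588); cell (2,1); t to first gridline: x 0.6005, y 1.1977 (then +1.0353 / +3.8637)
    (3,1) via x @ 0.6005  # hit
  → r_1 = 0.6005
beam 2: φ=0°, α=60°
  direction (0.5000, 0.8660); cell (2,1); t to first gridline: x 1.1600, y 0.3580 (then +2.0000 / +1.1547)
    (2,2) via y @ 0.3580
    (3,2) via x @ 1.1600
    (3,3) via y @ 1.5127
    (3,4) via y @ 2.6674
    (4,4) via x @ 3.1600
    (4,5) via y @ 3.8221  # hit
  → r_2 = 3.8221
beam 3: φ=45°, α=105°
  direction (-0.2588, 0.9659); cell (2,1); t to first gridline: x 1.6228, y 0.3209 (then +3.8637 / +1.0353)
    (2,2) via y @ 0.3209
    (2,3) via y @ 1.3562
    (1,3) via x @ 1.6228
    (1,4) via y @ 2.3915
    (1,5) via y @ 3.4268  # hit
  → r_3 = 3.4268

ranges = [0.6005, 3.8221, 3.4268]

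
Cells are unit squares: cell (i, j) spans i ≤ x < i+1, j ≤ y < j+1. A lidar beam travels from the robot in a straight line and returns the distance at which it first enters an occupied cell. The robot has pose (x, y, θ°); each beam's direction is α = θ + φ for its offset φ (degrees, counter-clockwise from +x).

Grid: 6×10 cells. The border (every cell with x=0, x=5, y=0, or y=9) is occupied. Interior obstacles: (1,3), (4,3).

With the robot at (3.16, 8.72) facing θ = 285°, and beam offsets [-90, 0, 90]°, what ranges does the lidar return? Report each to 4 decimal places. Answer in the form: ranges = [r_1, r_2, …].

beam 1: φ=-90°, α=195°
  cosα=-0.9659 sinα=-0.2588 | (3,8) | tMaxX 0.1656 tMaxY 2.7819 | tΔX 1.0353 tΔY 3.8637
    t=0.1656 [x] (2,8)
    t=1.2009 [x] (1,8)
    t=2.2362 [x] (0,8) — stop
  → r_1 = 2.2362
beam 2: φ=0°, α=285°
  cosα=0.2588 sinα=-0.9659 | (3,8) | tMaxX 3.2455 tMaxY 0.7454 | tΔX 3.8637 tΔY 1.0353
    t=0.7454 [y] (3,7)
    t=1.7807 [y] (3,6)
    t=2.8160 [y] (3,5)
    t=3.2455 [x] (4,5)
    t=3.8512 [y] (4,4)
    t=4.8865 [y] (4,3) — stop
  → r_2 = 4.8865
beam 3: φ=90°, α=15°
  cosα=0.9659 sinα=0.2588 | (3,8) | tMaxX 0.8696 tMaxY 1.0818 | tΔX 1.0353 tΔY 3.8637
    t=0.8696 [x] (4,8)
    t=1.0818 [y] (4,9) — stop
  → r_3 = 1.0818

ranges = [2.2362, 4.8865, 1.0818]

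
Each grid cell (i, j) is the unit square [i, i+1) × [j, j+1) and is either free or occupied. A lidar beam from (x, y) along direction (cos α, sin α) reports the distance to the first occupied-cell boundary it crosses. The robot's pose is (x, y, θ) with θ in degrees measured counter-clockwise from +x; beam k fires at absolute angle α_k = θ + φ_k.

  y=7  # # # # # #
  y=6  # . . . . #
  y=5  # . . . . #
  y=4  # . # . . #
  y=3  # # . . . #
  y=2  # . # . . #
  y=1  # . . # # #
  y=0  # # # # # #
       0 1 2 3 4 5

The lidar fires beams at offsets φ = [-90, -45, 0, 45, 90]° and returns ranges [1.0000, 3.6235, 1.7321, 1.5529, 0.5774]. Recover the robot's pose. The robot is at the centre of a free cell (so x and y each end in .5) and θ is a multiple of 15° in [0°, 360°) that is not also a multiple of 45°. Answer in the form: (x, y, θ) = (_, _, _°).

The pose lattice has 19·16 = 304 candidates. Test each by forward raycasting.
  (3.5, 5.5, 345°): beam 1 = 2.5882 ≠ 1.0000 ✗
  (4.5, 4.5, 105°): beam 1 = 0.5176 ≠ 1.0000 ✗
  (2.5, 1.5, 300°): beam 2 = 0.5176 ≠ 3.6235 ✗
  (1.5, 2.5, 240°): beam 1 = 0.5774 ≠ 1.0000 ✗
  …
  (1.5, 5.5, 60°): r_1=1.0000, r_2=3.6235, r_3=1.7321, r_4=1.5529, r_5=0.5774 — all match ✓
Unique over the lattice → pose = (1.5, 5.5, 60°).

(x, y, θ) = (1.5, 5.5, 60°)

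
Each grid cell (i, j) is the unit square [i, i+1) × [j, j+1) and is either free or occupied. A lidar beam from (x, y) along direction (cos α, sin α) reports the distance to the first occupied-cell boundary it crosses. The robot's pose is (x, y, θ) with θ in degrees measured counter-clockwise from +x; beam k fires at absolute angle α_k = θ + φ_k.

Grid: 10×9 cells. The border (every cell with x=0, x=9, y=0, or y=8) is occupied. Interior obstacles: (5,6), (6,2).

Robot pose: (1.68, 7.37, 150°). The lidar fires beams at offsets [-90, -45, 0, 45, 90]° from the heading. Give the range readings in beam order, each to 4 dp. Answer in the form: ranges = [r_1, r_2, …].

ranges = [0.7275, 0.6522, 0.7852, 0.7040, 1.3600]

beam 1: φ=-90°, α=60°
  dir = (cos 60°, sin 60°) = (0.5000, 0.8660); from cell (1,7)
  next x-line at t=0.6400, next y-line at t=0.7275; Δt_x=2.0000, Δt_y=1.1547
    x: enter (2,7) at t=0.6400
    y: enter (2,8) at t=0.7275 ← occupied
  → r_1 = 0.7275
beam 2: φ=-45°, α=105°
  dir = (cos 105°, sin 105°) = (-0.2588, 0.9659); from cell (1,7)
  next x-line at t=2.6273, next y-line at t=0.6522; Δt_x=3.8637, Δt_y=1.0353
    y: enter (1,8) at t=0.6522 ← occupied
  → r_2 = 0.6522
beam 3: φ=0°, α=150°
  dir = (cos 150°, sin 150°) = (-0.8660, 0.5000); from cell (1,7)
  next x-line at t=0.7852, next y-line at t=1.2600; Δt_x=1.1547, Δt_y=2.0000
    x: enter (0,7) at t=0.7852 ← occupied
  → r_3 = 0.7852
beam 4: φ=45°, α=195°
  dir = (cos 195°, sin 195°) = (-0.9659, -0.2588); from cell (1,7)
  next x-line at t=0.7040, next y-line at t=1.4296; Δt_x=1.0353, Δt_y=3.8637
    x: enter (0,7) at t=0.7040 ← occupied
  → r_4 = 0.7040
beam 5: φ=90°, α=240°
  dir = (cos 240°, sin 240°) = (-0.5000, -0.8660); from cell (1,7)
  next x-line at t=1.3600, next y-line at t=0.4272; Δt_x=2.0000, Δt_y=1.1547
    y: enter (1,6) at t=0.4272
    x: enter (0,6) at t=1.3600 ← occupied
  → r_5 = 1.3600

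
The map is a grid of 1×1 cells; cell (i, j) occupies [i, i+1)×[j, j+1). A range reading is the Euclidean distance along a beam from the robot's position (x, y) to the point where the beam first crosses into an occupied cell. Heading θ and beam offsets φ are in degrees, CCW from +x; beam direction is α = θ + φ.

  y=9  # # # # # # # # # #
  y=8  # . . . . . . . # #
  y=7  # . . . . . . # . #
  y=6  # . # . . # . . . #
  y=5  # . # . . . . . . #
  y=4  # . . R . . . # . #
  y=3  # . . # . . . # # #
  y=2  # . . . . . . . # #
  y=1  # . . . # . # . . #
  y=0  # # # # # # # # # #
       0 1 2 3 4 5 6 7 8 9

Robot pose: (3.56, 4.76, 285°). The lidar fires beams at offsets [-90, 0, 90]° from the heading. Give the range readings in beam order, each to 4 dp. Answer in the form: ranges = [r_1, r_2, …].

ranges = [2.6503, 0.7868, 5.6319]

beam 1: φ=-90°, α=195°
  dir = (cos 195°, sin 195°) = (-0.9659, -0.2588); from cell (3,4)
  next x-line at t=0.5798, next y-line at t=2.9364; Δt_x=1.0353, Δt_y=3.8637
    x: enter (2,4) at t=0.5798
    x: enter (1,4) at t=1.6150
    x: enter (0,4) at t=2.6503 ← occupied
  → r_1 = 2.6503
beam 2: φ=0°, α=285°
  dir = (cos 285°, sin 285°) = (0.2588, -0.9659); from cell (3,4)
  next x-line at t=1.7000, next y-line at t=0.7868; Δt_x=3.8637, Δt_y=1.0353
    y: enter (3,3) at t=0.7868 ← occupied
  → r_2 = 0.7868
beam 3: φ=90°, α=15°
  dir = (cos 15°, sin 15°) = (0.9659, 0.2588); from cell (3,4)
  next x-line at t=0.4555, next y-line at t=0.9273; Δt_x=1.0353, Δt_y=3.8637
    x: enter (4,4) at t=0.4555
    y: enter (4,5) at t=0.9273
    x: enter (5,5) at t=1.4908
    x: enter (6,5) at t=2.5261
    x: enter (7,5) at t=3.5614
    x: enter (8,5) at t=4.5966
    y: enter (8,6) at t=4.7910
    x: enter (9,6) at t=5.6319 ← occupied
  → r_3 = 5.6319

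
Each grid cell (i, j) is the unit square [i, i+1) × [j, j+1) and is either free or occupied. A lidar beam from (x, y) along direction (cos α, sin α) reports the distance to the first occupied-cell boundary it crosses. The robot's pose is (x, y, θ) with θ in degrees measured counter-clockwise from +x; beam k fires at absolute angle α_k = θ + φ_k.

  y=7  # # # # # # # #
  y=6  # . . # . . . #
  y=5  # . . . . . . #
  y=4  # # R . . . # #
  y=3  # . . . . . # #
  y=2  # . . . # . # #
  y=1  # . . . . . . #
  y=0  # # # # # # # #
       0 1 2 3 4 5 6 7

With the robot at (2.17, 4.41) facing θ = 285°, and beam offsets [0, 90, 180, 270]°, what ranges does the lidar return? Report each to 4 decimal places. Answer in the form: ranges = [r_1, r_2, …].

ranges = [3.5303, 5.0004, 2.6814, 0.1760]

beam 1: φ=0°, α=285°
  direction (0.2588, -0.9659); cell (2,4); t to first gridline: x 3.2069, y 0.4245 (then +3.8637 / +1.0353)
    (2,3) via y @ 0.4245
    (2,2) via y @ 1.4597
    (2,1) via y @ 2.4950
    (3,1) via x @ 3.2069
    (3,0) via y @ 3.5303  # hit
  → r_1 = 3.5303
beam 2: φ=90°, α=15°
  direction (0.9659, 0.2588); cell (2,4); t to first gridline: x 0.8593, y 2.2796 (then +1.0353 / +3.8637)
    (3,4) via x @ 0.8593
    (4,4) via x @ 1.8946
    (4,5) via y @ 2.2796
    (5,5) via x @ 2.9298
    (6,5) via x @ 3.9651
    (7,5) via x @ 5.0004  # hit
  → r_2 = 5.0004
beam 3: φ=180°, α=105°
  direction (-0.2588, 0.9659); cell (2,4); t to first gridline: x 0.6568, y 0.6108 (then +3.8637 / +1.0353)
    (2,5) via y @ 0.6108
    (1,5) via x @ 0.6568
    (1,6) via y @ 1.6461
    (1,7) via y @ 2.6814  # hit
  → r_3 = 2.6814
beam 4: φ=270°, α=195°
  direction (-0.9659, -0.2588); cell (2,4); t to first gridline: x 0.1760, y 1.5841 (then +1.0353 / +3.8637)
    (1,4) via x @ 0.1760  # hit
  → r_4 = 0.1760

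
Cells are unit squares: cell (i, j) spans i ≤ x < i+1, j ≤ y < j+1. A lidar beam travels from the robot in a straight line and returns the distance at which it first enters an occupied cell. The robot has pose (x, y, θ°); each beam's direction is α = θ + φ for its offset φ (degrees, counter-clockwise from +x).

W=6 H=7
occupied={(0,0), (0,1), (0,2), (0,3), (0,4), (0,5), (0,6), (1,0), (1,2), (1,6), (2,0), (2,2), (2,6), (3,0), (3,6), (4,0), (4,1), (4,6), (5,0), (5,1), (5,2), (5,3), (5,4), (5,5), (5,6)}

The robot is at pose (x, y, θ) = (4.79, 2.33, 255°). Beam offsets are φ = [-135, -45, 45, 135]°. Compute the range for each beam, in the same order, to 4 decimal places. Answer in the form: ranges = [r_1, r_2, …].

ranges = [4.2378, 0.6600, 0.3811, 0.2425]

beam 1: φ=-135°, α=120°
  dir = (cos 120°, sin 120°) = (-0.5000, 0.8660); from cell (4,2)
  next x-line at t=1.5800, next y-line at t=0.7736; Δt_x=2.0000, Δt_y=1.1547
    y: enter (4,3) at t=0.7736
    x: enter (3,3) at t=1.5800
    y: enter (3,4) at t=1.9283
    y: enter (3,5) at t=3.0831
    x: enter (2,5) at t=3.5800
    y: enter (2,6) at t=4.2378 ← occupied
  → r_1 = 4.2378
beam 2: φ=-45°, α=210°
  dir = (cos 210°, sin 210°) = (-0.8660, -0.5000); from cell (4,2)
  next x-line at t=0.9122, next y-line at t=0.6600; Δt_x=1.1547, Δt_y=2.0000
    y: enter (4,1) at t=0.6600 ← occupied
  → r_2 = 0.6600
beam 3: φ=45°, α=300°
  dir = (cos 300°, sin 300°) = (0.5000, -0.8660); from cell (4,2)
  next x-line at t=0.4200, next y-line at t=0.3811; Δt_x=2.0000, Δt_y=1.1547
    y: enter (4,1) at t=0.3811 ← occupied
  → r_3 = 0.3811
beam 4: φ=135°, α=30°
  dir = (cos 30°, sin 30°) = (0.8660, 0.5000); from cell (4,2)
  next x-line at t=0.2425, next y-line at t=1.3400; Δt_x=1.1547, Δt_y=2.0000
    x: enter (5,2) at t=0.2425 ← occupied
  → r_4 = 0.2425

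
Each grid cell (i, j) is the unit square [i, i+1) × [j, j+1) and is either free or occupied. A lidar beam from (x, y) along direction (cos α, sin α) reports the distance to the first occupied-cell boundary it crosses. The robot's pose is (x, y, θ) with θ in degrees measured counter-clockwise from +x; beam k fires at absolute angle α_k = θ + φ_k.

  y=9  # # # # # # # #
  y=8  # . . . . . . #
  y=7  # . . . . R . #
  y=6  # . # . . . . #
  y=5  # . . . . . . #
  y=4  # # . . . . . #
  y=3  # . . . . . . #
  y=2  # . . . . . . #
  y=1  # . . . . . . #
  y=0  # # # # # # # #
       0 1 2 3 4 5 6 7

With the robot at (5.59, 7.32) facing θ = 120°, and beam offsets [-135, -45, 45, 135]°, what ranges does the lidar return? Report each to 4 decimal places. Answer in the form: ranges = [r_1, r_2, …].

ranges = [1.4597, 1.7393, 4.7519, 6.5429]

beam 1: φ=-135°, α=345°
  d=(0.9659,-0.2588)  start (5,7)  tX=0.4245 tY=1.2364  stride 1/|dx|=1.0353 1/|dy|=3.8637
    cross x-line → (6,7), t=0.4245
    cross y-line → (6,6), t=1.2364
    cross x-line → (7,6), t=1.4597 (wall)
  → r_1 = 1.4597
beam 2: φ=-45°, α=75°
  d=(0.2588,0.9659)  start (5,7)  tX=1.5841 tY=0.7040  stride 1/|dx|=3.8637 1/|dy|=1.0353
    cross y-line → (5,8), t=0.7040
    cross x-line → (6,8), t=1.5841
    cross y-line → (6,9), t=1.7393 (wall)
  → r_2 = 1.7393
beam 3: φ=45°, α=165°
  d=(-0.9659,0.2588)  start (5,7)  tX=0.6108 tY=2.6273  stride 1/|dx|=1.0353 1/|dy|=3.8637
    cross x-line → (4,7), t=0.6108
    cross x-line → (3,7), t=1.6461
    cross y-line → (3,8), t=2.6273
    cross x-line → (2,8), t=2.6814
    cross x-line → (1,8), t=3.7166
    cross x-line → (0,8), t=4.7519 (wall)
  → r_3 = 4.7519
beam 4: φ=135°, α=255°
  d=(-0.2588,-0.9659)  start (5,7)  tX=2.2796 tY=0.3313  stride 1/|dx|=3.8637 1/|dy|=1.0353
    cross y-line → (5,6), t=0.3313
    cross y-line → (5,5), t=1.3666
    cross x-line → (4,5), t=2.2796
    cross y-line → (4,4), t=2.4018
    cross y-line → (4,3), t=3.4371
    cross y-line → (4,2), t=4.4724
    cross y-line → (4,1), t=5.5077
    cross x-line → (3,1), t=6.1433
    cross y-line → (3,0), t=6.5429 (wall)
  → r_4 = 6.5429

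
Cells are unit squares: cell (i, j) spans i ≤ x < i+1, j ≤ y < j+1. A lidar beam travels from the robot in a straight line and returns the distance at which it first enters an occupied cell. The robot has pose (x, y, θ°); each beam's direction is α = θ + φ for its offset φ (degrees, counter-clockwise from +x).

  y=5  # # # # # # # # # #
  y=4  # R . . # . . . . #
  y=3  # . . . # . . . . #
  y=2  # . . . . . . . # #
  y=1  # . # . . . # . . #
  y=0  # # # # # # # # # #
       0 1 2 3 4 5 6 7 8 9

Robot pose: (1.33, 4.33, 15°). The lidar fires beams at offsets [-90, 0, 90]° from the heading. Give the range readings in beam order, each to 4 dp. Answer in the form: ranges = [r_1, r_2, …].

ranges = [2.5887, 2.5887, 0.6936]

beam 1: φ=-90°, α=285°
  d=(0.2588,-0.9659)  start (1,4)  tX=2.5887 tY=0.3416  stride 1/|dx|=3.8637 1/|dy|=1.0353
    cross y-line → (1,3), t=0.3416
    cross y-line → (1,2), t=1.3769
    cross y-line → (1,1), t=2.4122
    cross x-line → (2,1), t=2.5887 (wall)
  → r_1 = 2.5887
beam 2: φ=0°, α=15°
  d=(0.9659,0.2588)  start (1,4)  tX=0.6936 tY=2.5887  stride 1/|dx|=1.0353 1/|dy|=3.8637
    cross x-line → (2,4), t=0.6936
    cross x-line → (3,4), t=1.7289
    cross y-line → (3,5), t=2.5887 (wall)
  → r_2 = 2.5887
beam 3: φ=90°, α=105°
  d=(-0.2588,0.9659)  start (1,4)  tX=1.2750 tY=0.6936  stride 1/|dx|=3.8637 1/|dy|=1.0353
    cross y-line → (1,5), t=0.6936 (wall)
  → r_3 = 0.6936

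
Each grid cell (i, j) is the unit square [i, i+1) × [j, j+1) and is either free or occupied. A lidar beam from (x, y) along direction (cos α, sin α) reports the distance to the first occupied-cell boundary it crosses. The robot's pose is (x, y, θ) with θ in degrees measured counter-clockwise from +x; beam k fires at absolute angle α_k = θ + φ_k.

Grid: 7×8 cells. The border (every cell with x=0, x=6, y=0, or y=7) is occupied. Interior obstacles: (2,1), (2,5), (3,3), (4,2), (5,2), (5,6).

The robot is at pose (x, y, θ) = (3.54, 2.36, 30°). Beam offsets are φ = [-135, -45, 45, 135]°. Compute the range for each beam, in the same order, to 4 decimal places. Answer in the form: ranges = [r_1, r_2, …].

ranges = [1.4080, 0.4762, 0.6626, 2.6296]

beam 1: φ=-135°, α=255°
  cosα=-0.2588 sinα=-0.9659 | (3,2) | tMaxX 2.0864 tMaxY 0.3727 | tΔX 3.8637 tΔY 1.0353
    t=0.3727 [y] (3,1)
    t=1.4080 [y] (3,0) — stop
  → r_1 = 1.4080
beam 2: φ=-45°, α=345°
  cosα=0.9659 sinα=-0.2588 | (3,2) | tMaxX 0.4762 tMaxY 1.3909 | tΔX 1.0353 tΔY 3.8637
    t=0.4762 [x] (4,2) — stop
  → r_2 = 0.4762
beam 3: φ=45°, α=75°
  cosα=0.2588 sinα=0.9659 | (3,2) | tMaxX 1.7773 tMaxY 0.6626 | tΔX 3.8637 tΔY 1.0353
    t=0.6626 [y] (3,3) — stop
  → r_3 = 0.6626
beam 4: φ=135°, α=165°
  cosα=-0.9659 sinα=0.2588 | (3,2) | tMaxX 0.5590 tMaxY 2.4728 | tΔX 1.0353 tΔY 3.8637
    t=0.5590 [x] (2,2)
    t=1.5943 [x] (1,2)
    t=2.4728 [y] (1,3)
    t=2.6296 [x] (0,3) — stop
  → r_4 = 2.6296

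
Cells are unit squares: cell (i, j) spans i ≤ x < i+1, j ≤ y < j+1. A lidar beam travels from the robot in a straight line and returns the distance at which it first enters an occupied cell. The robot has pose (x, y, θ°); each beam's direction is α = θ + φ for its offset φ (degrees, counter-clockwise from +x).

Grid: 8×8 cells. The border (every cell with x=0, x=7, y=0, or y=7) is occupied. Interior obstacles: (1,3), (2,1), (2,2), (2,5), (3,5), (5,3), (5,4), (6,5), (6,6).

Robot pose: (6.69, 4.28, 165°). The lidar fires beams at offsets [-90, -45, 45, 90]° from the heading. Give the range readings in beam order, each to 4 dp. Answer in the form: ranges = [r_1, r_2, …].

ranges = [0.7454, 0.8314, 0.7967, 3.3957]

beam 1: φ=-90°, α=75°
  dir = (cos 75°, sin 75°) = (0.2588, 0.9659); from cell (6,4)
  next x-line at t=1.1977, next y-line at t=0.7454; Δt_x=3.8637, Δt_y=1.0353
    y: enter (6,5) at t=0.7454 ← occupied
  → r_1 = 0.7454
beam 2: φ=-45°, α=120°
  dir = (cos 120°, sin 120°) = (-0.5000, 0.8660); from cell (6,4)
  next x-line at t=1.3800, next y-line at t=0.8314; Δt_x=2.0000, Δt_y=1.1547
    y: enter (6,5) at t=0.8314 ← occupied
  → r_2 = 0.8314
beam 3: φ=45°, α=210°
  dir = (cos 210°, sin 210°) = (-0.8660, -0.5000); from cell (6,4)
  next x-line at t=0.7967, next y-line at t=0.5600; Δt_x=1.1547, Δt_y=2.0000
    y: enter (6,3) at t=0.5600
    x: enter (5,3) at t=0.7967 ← occupied
  → r_3 = 0.7967
beam 4: φ=90°, α=255°
  dir = (cos 255°, sin 255°) = (-0.2588, -0.9659); from cell (6,4)
  next x-line at t=2.6660, next y-line at t=0.2899; Δt_x=3.8637, Δt_y=1.0353
    y: enter (6,3) at t=0.2899
    y: enter (6,2) at t=1.3252
    y: enter (6,1) at t=2.3604
    x: enter (5,1) at t=2.6660
    y: enter (5,0) at t=3.3957 ← occupied
  → r_4 = 3.3957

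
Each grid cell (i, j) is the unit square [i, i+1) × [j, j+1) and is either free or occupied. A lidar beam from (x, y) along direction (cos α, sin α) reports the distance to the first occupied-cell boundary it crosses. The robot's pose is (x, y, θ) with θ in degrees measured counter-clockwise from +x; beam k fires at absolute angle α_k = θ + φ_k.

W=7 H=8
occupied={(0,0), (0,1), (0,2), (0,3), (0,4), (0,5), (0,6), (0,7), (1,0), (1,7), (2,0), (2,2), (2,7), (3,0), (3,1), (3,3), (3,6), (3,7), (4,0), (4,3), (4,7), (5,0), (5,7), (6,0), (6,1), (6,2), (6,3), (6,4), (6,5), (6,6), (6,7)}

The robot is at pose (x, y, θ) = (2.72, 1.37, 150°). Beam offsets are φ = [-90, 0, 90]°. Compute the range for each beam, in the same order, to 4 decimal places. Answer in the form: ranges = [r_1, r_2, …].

ranges = [0.5600, 1.9861, 0.4272]

beam 1: φ=-90°, α=60°
  direction (0.5000, 0.8660); cell (2,1); t to first gridline: x 0.5600, y 0.7275 (then +2.0000 / +1.1547)
    (3,1) via x @ 0.5600  # hit
  → r_1 = 0.5600
beam 2: φ=0°, α=150°
  direction (-0.8660, 0.5000); cell (2,1); t to first gridline: x 0.8314, y 1.2600 (then +1.1547 / +2.0000)
    (1,1) via x @ 0.8314
    (1,2) via y @ 1.2600
    (0,2) via x @ 1.9861  # hit
  → r_2 = 1.9861
beam 3: φ=90°, α=240°
  direction (-0.5000, -0.8660); cell (2,1); t to first gridline: x 1.4400, y 0.4272 (then +2.0000 / +1.1547)
    (2,0) via y @ 0.4272  # hit
  → r_3 = 0.4272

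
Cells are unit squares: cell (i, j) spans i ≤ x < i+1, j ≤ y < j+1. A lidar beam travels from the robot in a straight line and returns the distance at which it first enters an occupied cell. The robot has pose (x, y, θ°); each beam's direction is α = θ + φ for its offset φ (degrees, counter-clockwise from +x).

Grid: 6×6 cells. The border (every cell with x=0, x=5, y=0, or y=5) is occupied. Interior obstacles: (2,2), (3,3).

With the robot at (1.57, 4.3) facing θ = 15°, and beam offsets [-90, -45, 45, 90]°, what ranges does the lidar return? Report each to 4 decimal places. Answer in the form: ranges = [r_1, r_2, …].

beam 1: φ=-90°, α=285°
  dir = (cos 285°, sin 285°) = (0.2588, -0.9659); from cell (1,4)
  next x-line at t=1.6614, next y-line at t=0.3106; Δt_x=3.8637, Δt_y=1.0353
    y: enter (1,3) at t=0.3106
    y: enter (1,2) at t=1.3459
    x: enter (2,2) at t=1.6614 ← occupied
  → r_1 = 1.6614
beam 2: φ=-45°, α=330°
  dir = (cos 330°, sin 330°) = (0.8660, -0.5000); from cell (1,4)
  next x-line at t=0.4965, next y-line at t=0.6000; Δt_x=1.1547, Δt_y=2.0000
    x: enter (2,4) at t=0.4965
    y: enter (2,3) at t=0.6000
    x: enter (3,3) at t=1.6512 ← occupied
  → r_2 = 1.6512
beam 3: φ=45°, α=60°
  dir = (cos 60°, sin 60°) = (0.5000, 0.8660); from cell (1,4)
  next x-line at t=0.8600, next y-line at t=0.8083; Δt_x=2.0000, Δt_y=1.1547
    y: enter (1,5) at t=0.8083 ← occupied
  → r_3 = 0.8083
beam 4: φ=90°, α=105°
  dir = (cos 105°, sin 105°) = (-0.2588, 0.9659); from cell (1,4)
  next x-line at t=2.2023, next y-line at t=0.7247; Δt_x=3.8637, Δt_y=1.0353
    y: enter (1,5) at t=0.7247 ← occupied
  → r_4 = 0.7247

ranges = [1.6614, 1.6512, 0.8083, 0.7247]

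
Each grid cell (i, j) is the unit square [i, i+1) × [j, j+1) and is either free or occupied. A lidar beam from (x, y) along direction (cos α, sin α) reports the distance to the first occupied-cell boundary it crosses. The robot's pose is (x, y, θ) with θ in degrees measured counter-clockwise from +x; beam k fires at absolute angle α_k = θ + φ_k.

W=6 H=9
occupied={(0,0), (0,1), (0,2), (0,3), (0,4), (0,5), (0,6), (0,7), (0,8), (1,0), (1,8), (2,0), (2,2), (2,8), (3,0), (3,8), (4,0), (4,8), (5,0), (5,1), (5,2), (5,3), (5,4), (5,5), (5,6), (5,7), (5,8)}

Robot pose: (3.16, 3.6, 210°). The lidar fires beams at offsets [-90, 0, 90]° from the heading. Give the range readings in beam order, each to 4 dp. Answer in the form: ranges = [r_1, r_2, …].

beam 1: φ=-90°, α=120°
  d=(-0.5000,0.8660)  start (3,3)  tX=0.3200 tY=0.4619  stride 1/|dx|=2.0000 1/|dy|=1.1547
    cross x-line → (2,3), t=0.3200
    cross y-line → (2,4), t=0.4619
    cross y-line → (2,5), t=1.6166
    cross x-line → (1,5), t=2.3200
    cross y-line → (1,6), t=2.7713
    cross y-line → (1,7), t=3.9260
    cross x-line → (0,7), t=4.3200 (wall)
  → r_1 = 4.3200
beam 2: φ=0°, α=210°
  d=(-0.8660,-0.5000)  start (3,3)  tX=0.1848 tY=1.2000  stride 1/|dx|=1.1547 1/|dy|=2.0000
    cross x-line → (2,3), t=0.1848
    cross y-line → (2,2), t=1.2000 (wall)
  → r_2 = 1.2000
beam 3: φ=90°, α=300°
  d=(0.5000,-0.8660)  start (3,3)  tX=1.6800 tY=0.6928  stride 1/|dx|=2.0000 1/|dy|=1.1547
    cross y-line → (3,2), t=0.6928
    cross x-line → (4,2), t=1.6800
    cross y-line → (4,1), t=1.8475
    cross y-line → (4,0), t=3.0022 (wall)
  → r_3 = 3.0022

ranges = [4.3200, 1.2000, 3.0022]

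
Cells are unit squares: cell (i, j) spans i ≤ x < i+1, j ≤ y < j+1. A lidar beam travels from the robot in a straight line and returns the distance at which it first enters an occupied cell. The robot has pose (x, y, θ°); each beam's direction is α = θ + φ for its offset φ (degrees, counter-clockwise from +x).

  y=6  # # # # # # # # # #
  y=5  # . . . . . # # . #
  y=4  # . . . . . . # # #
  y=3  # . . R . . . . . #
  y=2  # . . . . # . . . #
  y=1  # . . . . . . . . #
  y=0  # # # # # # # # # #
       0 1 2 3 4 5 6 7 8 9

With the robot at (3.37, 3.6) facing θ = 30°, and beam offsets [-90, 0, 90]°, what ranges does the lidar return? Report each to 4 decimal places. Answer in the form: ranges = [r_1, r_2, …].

ranges = [3.0022, 3.0369, 2.7713]

beam 1: φ=-90°, α=300°
  dir = (cos 300°, sin 300°) = (0.5000, -0.8660); from cell (3,3)
  next x-line at t=1.2600, next y-line at t=0.6928; Δt_x=2.0000, Δt_y=1.1547
    y: enter (3,2) at t=0.6928
    x: enter (4,2) at t=1.2600
    y: enter (4,1) at t=1.8475
    y: enter (4,0) at t=3.0022 ← occupied
  → r_1 = 3.0022
beam 2: φ=0°, α=30°
  dir = (cos 30°, sin 30°) = (0.8660, 0.5000); from cell (3,3)
  next x-line at t=0.7275, next y-line at t=0.8000; Δt_x=1.1547, Δt_y=2.0000
    x: enter (4,3) at t=0.7275
    y: enter (4,4) at t=0.8000
    x: enter (5,4) at t=1.8822
    y: enter (5,5) at t=2.8000
    x: enter (6,5) at t=3.0369 ← occupied
  → r_2 = 3.0369
beam 3: φ=90°, α=120°
  dir = (cos 120°, sin 120°) = (-0.5000, 0.8660); from cell (3,3)
  next x-line at t=0.7400, next y-line at t=0.4619; Δt_x=2.0000, Δt_y=1.1547
    y: enter (3,4) at t=0.4619
    x: enter (2,4) at t=0.7400
    y: enter (2,5) at t=1.6166
    x: enter (1,5) at t=2.7400
    y: enter (1,6) at t=2.7713 ← occupied
  → r_3 = 2.7713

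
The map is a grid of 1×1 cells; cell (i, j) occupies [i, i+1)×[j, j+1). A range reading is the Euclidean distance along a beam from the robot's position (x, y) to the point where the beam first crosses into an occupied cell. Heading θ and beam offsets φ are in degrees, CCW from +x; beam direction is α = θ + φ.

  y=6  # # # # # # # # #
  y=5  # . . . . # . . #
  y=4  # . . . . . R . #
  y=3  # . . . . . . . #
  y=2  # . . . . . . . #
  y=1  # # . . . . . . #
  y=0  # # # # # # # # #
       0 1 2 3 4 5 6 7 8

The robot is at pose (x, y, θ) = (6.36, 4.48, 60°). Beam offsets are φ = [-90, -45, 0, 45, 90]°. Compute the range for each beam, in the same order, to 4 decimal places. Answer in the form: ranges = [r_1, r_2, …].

beam 1: φ=-90°, α=330°
  direction (0.8660, -0.5000); cell (6,4); t to first gridline: x 0.7390, y 0.9600 (then +1.1547 / +2.0000)
    (7,4) via x @ 0.7390
    (7,3) via y @ 0.9600
    (8,3) via x @ 1.8937  # hit
  → r_1 = 1.8937
beam 2: φ=-45°, α=15°
  direction (0.9659, 0.2588); cell (6,4); t to first gridline: x 0.6626, y 2.0091 (then +1.0353 / +3.8637)
    (7,4) via x @ 0.6626
    (8,4) via x @ 1.6979  # hit
  → r_2 = 1.6979
beam 3: φ=0°, α=60°
  direction (0.5000, 0.8660); cell (6,4); t to first gridline: x 1.2800, y 0.6004 (then +2.0000 / +1.1547)
    (6,5) via y @ 0.6004
    (7,5) via x @ 1.2800
    (7,6) via y @ 1.7551  # hit
  → r_3 = 1.7551
beam 4: φ=45°, α=105°
  direction (-0.2588, 0.9659); cell (6,4); t to first gridline: x 1.3909, y 0.5383 (then +3.8637 / +1.0353)
    (6,5) via y @ 0.5383
    (5,5) via x @ 1.3909  # hit
  → r_4 = 1.3909
beam 5: φ=90°, α=150°
  direction (-0.8660, 0.5000); cell (6,4); t to first gridline: x 0.4157, y 1.0400 (then +1.1547 / +2.0000)
    (5,4) via x @ 0.4157
    (5,5) via y @ 1.0400  # hit
  → r_5 = 1.0400

ranges = [1.8937, 1.6979, 1.7551, 1.3909, 1.0400]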